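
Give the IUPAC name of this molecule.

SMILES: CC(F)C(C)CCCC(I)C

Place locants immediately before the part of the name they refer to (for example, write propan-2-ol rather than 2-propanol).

The parent chain contains 8 carbons (octane).
Number the chain so that the substituent locant set {2,3,7} is lower than {2,6,7} at the first point of difference.
This places a fluoro group at C-2; an iodo group at C-7; a methyl group at C-3.
The substituents are ordered alphabetically, ignoring any di-/tri- multipliers.
Putting it together: 2-fluoro-7-iodo-3-methyloctane.

2-fluoro-7-iodo-3-methyloctane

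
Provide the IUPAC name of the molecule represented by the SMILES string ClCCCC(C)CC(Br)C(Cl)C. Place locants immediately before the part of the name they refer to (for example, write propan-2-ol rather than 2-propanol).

The parent chain contains 8 carbons (octane).
Number the chain so that the substituent locant set {1,4,6,7} is lower than {2,3,5,8} at the first point of difference.
That gives a bromo group at C-6; chloro groups at C-1 and C-7; a methyl group at C-4.
Substituent prefixes are cited in alphabetical order (multiplying prefixes like di-/tri- are ignored for ordering).
Putting it together: 6-bromo-1,7-dichloro-4-methyloctane.

6-bromo-1,7-dichloro-4-methyloctane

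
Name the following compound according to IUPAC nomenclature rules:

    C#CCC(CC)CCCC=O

5-ethyloct-7-ynal

The longest carbon chain that includes the –CHO group and the multiple bond has 8 carbons, so the parent hydride is octane.
The principal characteristic group is an aldehyde (terminal –CHO), named with the suffix -al.
A C≡C triple bond in the chain gives the infix -yne-.
The numbering direction is chosen so that the aldehyde carbon is C-1 by definition.
That gives the triple bond between C-7 and C-8; an ethyl group at C-5.
The name is 5-ethyloct-7-ynal.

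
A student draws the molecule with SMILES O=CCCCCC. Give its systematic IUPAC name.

The longest carbon chain that includes the –CHO group has 6 carbons, so the parent hydride is hexane.
The highest-priority functional group is an aldehyde (terminal –CHO), so the name ends in -al.
Number the chain so that the aldehyde carbon is C-1 by definition.
Assembling the pieces gives hexanal.

hexanal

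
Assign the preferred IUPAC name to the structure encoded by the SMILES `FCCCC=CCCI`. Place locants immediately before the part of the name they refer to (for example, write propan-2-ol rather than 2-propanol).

Counting along the main chain through the multiple bond gives 7 carbons: the parent is heptane.
There is one C=C double bond, indicated by the ending -ene.
Choose the numbering such that numbering from this end puts the double bond at C-3 rather than C-4.
That gives the double bond between C-3 and C-4; a fluoro group at C-7; an iodo group at C-1.
The substituents are ordered alphabetically, ignoring any di-/tri- multipliers.
Assembling the pieces gives 7-fluoro-1-iodohept-3-ene.

7-fluoro-1-iodohept-3-ene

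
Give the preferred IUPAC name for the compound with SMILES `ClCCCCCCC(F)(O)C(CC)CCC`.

The longest chain bearing the –OH group is 11 carbons long (undecane).
The principal characteristic group is an alcohol (–OH), named with the suffix -ol.
Number the chain so that numbering from this end puts the hydroxyl group at C-5 rather than C-7.
This places the hydroxyl at C-5; a chloro group at C-11; an ethyl group at C-4; a fluoro group at C-5.
The substituents are ordered alphabetically, ignoring any di-/tri- multipliers.
Putting it together: 11-chloro-4-ethyl-5-fluoroundecan-5-ol.

11-chloro-4-ethyl-5-fluoroundecan-5-ol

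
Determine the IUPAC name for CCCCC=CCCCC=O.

dec-5-enal

The longest carbon chain that includes the –CHO group and the multiple bond has 10 carbons, so the parent hydride is decane.
The highest-priority functional group is an aldehyde (terminal –CHO), so the name ends in -al.
There is one C=C double bond, indicated by the ending -ene.
Choose the numbering such that the aldehyde carbon is C-1 by definition.
That gives the double bond between C-5 and C-6.
The name is dec-5-enal.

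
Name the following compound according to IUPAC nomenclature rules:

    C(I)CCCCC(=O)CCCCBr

1-bromo-10-iododecan-5-one

The longest carbon chain that includes the carbonyl has 10 carbons, so the parent hydride is decane.
The principal characteristic group is a ketone (C=O on an internal carbon), named with the suffix -one.
Number the chain so that numbering from this end puts the carbonyl group at C-5 rather than C-6.
That gives the carbonyl at C-5; a bromo group at C-1; an iodo group at C-10.
Prefixes are listed alphabetically: bromo, iodo.
Assembling the pieces gives 1-bromo-10-iododecan-5-one.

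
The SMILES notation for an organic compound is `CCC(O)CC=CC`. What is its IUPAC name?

hept-5-en-3-ol

The longest carbon chain that includes the –OH group and the multiple bond has 7 carbons, so the parent hydride is heptane.
The principal characteristic group is an alcohol (–OH), named with the suffix -ol.
A C=C double bond in the chain gives the infix -ene-.
Choose the numbering such that numbering from this end puts the hydroxyl group at C-3 rather than C-5.
That gives the hydroxyl at C-3; the double bond between C-5 and C-6.
Putting it together: hept-5-en-3-ol.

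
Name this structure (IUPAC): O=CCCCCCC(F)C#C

The longest carbon chain that includes the –CHO group and the multiple bond has 9 carbons, so the parent hydride is nonane.
The highest-priority functional group is an aldehyde (terminal –CHO), so the name ends in -al.
There is one C≡C triple bond, indicated by the ending -yne.
Number the chain so that the aldehyde carbon is C-1 by definition.
That gives the triple bond between C-8 and C-9; a fluoro group at C-7.
Putting it together: 7-fluoronon-8-ynal.

7-fluoronon-8-ynal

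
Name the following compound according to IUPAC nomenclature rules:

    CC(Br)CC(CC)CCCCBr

The longest continuous carbon chain has 8 atoms, so the parent hydride is octane.
Number the chain so that the substituent locant set {1,5,7} is lower than {2,4,8} at the first point of difference.
With this numbering: bromo groups at C-1 and C-7; an ethyl group at C-5.
The substituents are ordered alphabetically, ignoring any di-/tri- multipliers.
Assembling the pieces gives 1,7-dibromo-5-ethyloctane.

1,7-dibromo-5-ethyloctane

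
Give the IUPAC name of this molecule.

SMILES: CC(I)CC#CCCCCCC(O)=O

10-iodoundec-7-ynoic acid

The longest chain bearing the –COOH group and the multiple bond is 11 carbons long (undecane).
The highest-priority functional group is a carboxylic acid (terminal –COOH), so the name ends in -oic acid.
There is one C≡C triple bond, indicated by the ending -yne.
The numbering direction is chosen so that the carboxylic acid carbon is C-1 by definition.
That gives the triple bond between C-7 and C-8; an iodo group at C-10.
The name is 10-iodoundec-7-ynoic acid.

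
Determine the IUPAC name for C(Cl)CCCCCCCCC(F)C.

1-chloro-10-fluoroundecane

The longest continuous carbon chain has 11 atoms, so the parent hydride is undecane.
The numbering direction is chosen so that the substituent locant set {1,10} is lower than {2,11} at the first point of difference.
This places a chloro group at C-1; a fluoro group at C-10.
The substituents are ordered alphabetically, ignoring any di-/tri- multipliers.
Assembling the pieces gives 1-chloro-10-fluoroundecane.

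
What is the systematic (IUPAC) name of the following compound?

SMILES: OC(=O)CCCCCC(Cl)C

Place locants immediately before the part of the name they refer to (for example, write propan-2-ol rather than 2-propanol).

7-chlorooctanoic acid

The longest chain bearing the –COOH group is 8 carbons long (octane).
The highest-priority functional group is a carboxylic acid (terminal –COOH), so the name ends in -oic acid.
The numbering direction is chosen so that the carboxylic acid carbon is C-1 by definition.
With this numbering: a chloro group at C-7.
The name is 7-chlorooctanoic acid.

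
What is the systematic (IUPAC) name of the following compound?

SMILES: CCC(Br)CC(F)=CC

5-bromo-3-fluorohept-2-ene

Counting along the main chain through the multiple bond gives 7 carbons: the parent is heptane.
There is one C=C double bond, indicated by the ending -ene.
The numbering direction is chosen so that numbering from this end puts the double bond at C-2 rather than C-5.
With this numbering: the double bond between C-2 and C-3; a bromo group at C-5; a fluoro group at C-3.
Substituent prefixes are cited in alphabetical order (multiplying prefixes like di-/tri- are ignored for ordering).
The name is 5-bromo-3-fluorohept-2-ene.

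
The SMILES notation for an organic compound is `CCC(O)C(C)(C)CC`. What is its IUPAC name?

Counting along the main chain through the –OH group gives 6 carbons: the parent is hexane.
An alcohol (–OH) is the principal characteristic group, giving the suffix -ol.
Choose the numbering such that numbering from this end puts the hydroxyl group at C-3 rather than C-4.
That gives the hydroxyl at C-3; two methyl groups at C-4.
Putting it together: 4,4-dimethylhexan-3-ol.

4,4-dimethylhexan-3-ol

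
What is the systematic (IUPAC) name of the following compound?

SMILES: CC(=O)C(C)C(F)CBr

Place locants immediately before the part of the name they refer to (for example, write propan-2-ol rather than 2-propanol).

Counting along the main chain through the carbonyl gives 5 carbons: the parent is pentane.
The highest-priority functional group is a ketone (C=O on an internal carbon), so the name ends in -one.
Choose the numbering such that numbering from this end puts the carbonyl group at C-2 rather than C-4.
This places the carbonyl at C-2; a bromo group at C-5; a fluoro group at C-4; a methyl group at C-3.
Substituent prefixes are cited in alphabetical order (multiplying prefixes like di-/tri- are ignored for ordering).
Putting it together: 5-bromo-4-fluoro-3-methylpentan-2-one.

5-bromo-4-fluoro-3-methylpentan-2-one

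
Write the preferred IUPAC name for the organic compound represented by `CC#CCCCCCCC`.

dec-2-yne

The longest carbon chain that includes the multiple bond has 10 carbons, so the parent hydride is decane.
There is one C≡C triple bond, indicated by the ending -yne.
Choose the numbering such that numbering from this end puts the triple bond at C-2 rather than C-8.
With this numbering: the triple bond between C-2 and C-3.
Assembling the pieces gives dec-2-yne.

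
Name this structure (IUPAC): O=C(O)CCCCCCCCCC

undecanoic acid

The longest carbon chain that includes the –COOH group has 11 carbons, so the parent hydride is undecane.
A carboxylic acid (terminal –COOH) is the principal characteristic group, giving the suffix -oic acid.
Choose the numbering such that the carboxylic acid carbon is C-1 by definition.
Putting it together: undecanoic acid.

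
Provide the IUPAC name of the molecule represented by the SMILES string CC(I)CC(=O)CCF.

Counting along the main chain through the carbonyl gives 6 carbons: the parent is hexane.
The highest-priority functional group is a ketone (C=O on an internal carbon), so the name ends in -one.
The numbering direction is chosen so that numbering from this end puts the carbonyl group at C-3 rather than C-4.
With this numbering: the carbonyl at C-3; a fluoro group at C-1; an iodo group at C-5.
Prefixes are listed alphabetically: fluoro, iodo.
Putting it together: 1-fluoro-5-iodohexan-3-one.

1-fluoro-5-iodohexan-3-one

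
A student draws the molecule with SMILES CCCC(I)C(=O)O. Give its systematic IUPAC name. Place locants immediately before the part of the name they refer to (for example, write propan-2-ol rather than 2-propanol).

The longest carbon chain that includes the –COOH group has 5 carbons, so the parent hydride is pentane.
The highest-priority functional group is a carboxylic acid (terminal –COOH), so the name ends in -oic acid.
Number the chain so that the carboxylic acid carbon is C-1 by definition.
That gives an iodo group at C-2.
Putting it together: 2-iodopentanoic acid.

2-iodopentanoic acid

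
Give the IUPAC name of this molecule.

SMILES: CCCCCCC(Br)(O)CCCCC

6-bromododecan-6-ol

Counting along the main chain through the –OH group gives 12 carbons: the parent is dodecane.
The principal characteristic group is an alcohol (–OH), named with the suffix -ol.
Number the chain so that numbering from this end puts the hydroxyl group at C-6 rather than C-7.
With this numbering: the hydroxyl at C-6; a bromo group at C-6.
The name is 6-bromododecan-6-ol.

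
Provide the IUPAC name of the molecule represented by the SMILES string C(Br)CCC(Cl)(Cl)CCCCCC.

The parent chain contains 10 carbons (decane).
Choose the numbering such that the substituent locant set {1,4,4} is lower than {7,7,10} at the first point of difference.
With this numbering: a bromo group at C-1; two chloro groups at C-4.
Prefixes are listed alphabetically: bromo, chloro.
Putting it together: 1-bromo-4,4-dichlorodecane.

1-bromo-4,4-dichlorodecane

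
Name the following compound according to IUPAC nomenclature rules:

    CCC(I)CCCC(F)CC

3-fluoro-7-iodononane

The parent chain contains 9 carbons (nonane).
Choose the numbering such that the locant sets are identical either way, so the alphabetically earlier fluoro substituent takes the lower locant (3 rather than 7).
With this numbering: a fluoro group at C-3; an iodo group at C-7.
The substituents are ordered alphabetically, ignoring any di-/tri- multipliers.
Putting it together: 3-fluoro-7-iodononane.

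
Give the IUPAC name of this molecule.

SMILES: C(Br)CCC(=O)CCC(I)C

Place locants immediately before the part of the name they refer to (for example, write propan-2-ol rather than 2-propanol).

The longest carbon chain that includes the carbonyl has 8 carbons, so the parent hydride is octane.
A ketone (C=O on an internal carbon) is the principal characteristic group, giving the suffix -one.
Choose the numbering such that numbering from this end puts the carbonyl group at C-4 rather than C-5.
That gives the carbonyl at C-4; a bromo group at C-1; an iodo group at C-7.
The substituents are ordered alphabetically, ignoring any di-/tri- multipliers.
Assembling the pieces gives 1-bromo-7-iodooctan-4-one.

1-bromo-7-iodooctan-4-one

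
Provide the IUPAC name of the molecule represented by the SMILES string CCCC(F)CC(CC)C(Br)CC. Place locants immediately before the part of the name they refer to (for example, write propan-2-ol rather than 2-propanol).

The longest continuous carbon chain has 9 atoms, so the parent hydride is nonane.
Choose the numbering such that the substituent locant set {3,4,6} is lower than {4,6,7} at the first point of difference.
With this numbering: a bromo group at C-3; an ethyl group at C-4; a fluoro group at C-6.
The substituents are ordered alphabetically, ignoring any di-/tri- multipliers.
Putting it together: 3-bromo-4-ethyl-6-fluorononane.

3-bromo-4-ethyl-6-fluorononane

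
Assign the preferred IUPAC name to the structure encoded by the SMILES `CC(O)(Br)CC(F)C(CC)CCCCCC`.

2-bromo-5-ethyl-4-fluoroundecan-2-ol

Counting along the main chain through the –OH group gives 11 carbons: the parent is undecane.
The highest-priority functional group is an alcohol (–OH), so the name ends in -ol.
Number the chain so that numbering from this end puts the hydroxyl group at C-2 rather than C-10.
That gives the hydroxyl at C-2; a bromo group at C-2; an ethyl group at C-5; a fluoro group at C-4.
Substituent prefixes are cited in alphabetical order (multiplying prefixes like di-/tri- are ignored for ordering).
The name is 2-bromo-5-ethyl-4-fluoroundecan-2-ol.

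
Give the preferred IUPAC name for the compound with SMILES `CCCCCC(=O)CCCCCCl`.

1-chloroundecan-6-one

Counting along the main chain through the carbonyl gives 11 carbons: the parent is undecane.
A ketone (C=O on an internal carbon) is the principal characteristic group, giving the suffix -one.
The numbering direction is chosen so that the substituent locant set {1} is lower than {11} at the first point of difference.
That gives the carbonyl at C-6; a chloro group at C-1.
The name is 1-chloroundecan-6-one.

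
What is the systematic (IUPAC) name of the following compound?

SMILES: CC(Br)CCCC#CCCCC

10-bromoundec-5-yne

The longest chain bearing the multiple bond is 11 carbons long (undecane).
A C≡C triple bond in the chain gives the infix -yne-.
The numbering direction is chosen so that numbering from this end puts the triple bond at C-5 rather than C-6.
With this numbering: the triple bond between C-5 and C-6; a bromo group at C-10.
Putting it together: 10-bromoundec-5-yne.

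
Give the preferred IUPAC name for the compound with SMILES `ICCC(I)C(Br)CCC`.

The longest continuous carbon chain has 7 atoms, so the parent hydride is heptane.
Number the chain so that the substituent locant set {1,3,4} is lower than {4,5,7} at the first point of difference.
With this numbering: a bromo group at C-4; iodo groups at C-1 and C-3.
The substituents are ordered alphabetically, ignoring any di-/tri- multipliers.
Putting it together: 4-bromo-1,3-diiodoheptane.

4-bromo-1,3-diiodoheptane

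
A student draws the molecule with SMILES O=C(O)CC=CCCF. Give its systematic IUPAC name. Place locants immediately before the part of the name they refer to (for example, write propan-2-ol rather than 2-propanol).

The longest carbon chain that includes the –COOH group and the multiple bond has 6 carbons, so the parent hydride is hexane.
A carboxylic acid (terminal –COOH) is the principal characteristic group, giving the suffix -oic acid.
The chain contains a C=C double bond, so the unsaturation ending is -ene.
Choose the numbering such that the carboxylic acid carbon is C-1 by definition.
That gives the double bond between C-3 and C-4; a fluoro group at C-6.
Assembling the pieces gives 6-fluorohex-3-enoic acid.

6-fluorohex-3-enoic acid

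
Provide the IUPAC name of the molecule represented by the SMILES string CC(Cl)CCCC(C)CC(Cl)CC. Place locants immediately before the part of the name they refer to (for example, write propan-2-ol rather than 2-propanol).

The longest carbon chain is 10 atoms: the parent is decane.
The numbering direction is chosen so that the substituent locant set {2,6,8} is lower than {3,5,9} at the first point of difference.
That gives chloro groups at C-2 and C-8; a methyl group at C-6.
The substituents are ordered alphabetically, ignoring any di-/tri- multipliers.
The name is 2,8-dichloro-6-methyldecane.

2,8-dichloro-6-methyldecane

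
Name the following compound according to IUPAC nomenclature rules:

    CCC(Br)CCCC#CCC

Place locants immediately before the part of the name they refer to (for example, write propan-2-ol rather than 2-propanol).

8-bromodec-3-yne

The longest carbon chain that includes the multiple bond has 10 carbons, so the parent hydride is decane.
There is one C≡C triple bond, indicated by the ending -yne.
Choose the numbering such that numbering from this end puts the triple bond at C-3 rather than C-7.
With this numbering: the triple bond between C-3 and C-4; a bromo group at C-8.
The name is 8-bromodec-3-yne.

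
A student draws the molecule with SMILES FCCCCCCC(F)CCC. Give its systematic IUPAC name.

1,7-difluorodecane

The parent chain contains 10 carbons (decane).
Choose the numbering such that the substituent locant set {1,7} is lower than {4,10} at the first point of difference.
This places fluoro groups at C-1 and C-7.
Assembling the pieces gives 1,7-difluorodecane.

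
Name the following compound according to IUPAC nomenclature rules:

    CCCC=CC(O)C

hept-3-en-2-ol

The longest carbon chain that includes the –OH group and the multiple bond has 7 carbons, so the parent hydride is heptane.
The highest-priority functional group is an alcohol (–OH), so the name ends in -ol.
There is one C=C double bond, indicated by the ending -ene.
Choose the numbering such that numbering from this end puts the hydroxyl group at C-2 rather than C-6.
This places the hydroxyl at C-2; the double bond between C-3 and C-4.
Putting it together: hept-3-en-2-ol.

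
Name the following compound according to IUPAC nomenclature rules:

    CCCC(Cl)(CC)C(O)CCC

The longest carbon chain that includes the –OH group has 8 carbons, so the parent hydride is octane.
An alcohol (–OH) is the principal characteristic group, giving the suffix -ol.
Choose the numbering such that numbering from this end puts the hydroxyl group at C-4 rather than C-5.
With this numbering: the hydroxyl at C-4; a chloro group at C-5; an ethyl group at C-5.
Substituent prefixes are cited in alphabetical order (multiplying prefixes like di-/tri- are ignored for ordering).
Assembling the pieces gives 5-chloro-5-ethyloctan-4-ol.

5-chloro-5-ethyloctan-4-ol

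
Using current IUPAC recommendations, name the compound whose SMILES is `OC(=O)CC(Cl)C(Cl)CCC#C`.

The longest carbon chain that includes the –COOH group and the multiple bond has 8 carbons, so the parent hydride is octane.
A carboxylic acid (terminal –COOH) is the principal characteristic group, giving the suffix -oic acid.
A C≡C triple bond in the chain gives the infix -yne-.
Number the chain so that the carboxylic acid carbon is C-1 by definition.
With this numbering: the triple bond between C-7 and C-8; chloro groups at C-3 and C-4.
Assembling the pieces gives 3,4-dichlorooct-7-ynoic acid.

3,4-dichlorooct-7-ynoic acid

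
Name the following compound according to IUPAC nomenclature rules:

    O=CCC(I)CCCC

3-iodoheptanal

The longest carbon chain that includes the –CHO group has 7 carbons, so the parent hydride is heptane.
An aldehyde (terminal –CHO) is the principal characteristic group, giving the suffix -al.
Choose the numbering such that the aldehyde carbon is C-1 by definition.
With this numbering: an iodo group at C-3.
The name is 3-iodoheptanal.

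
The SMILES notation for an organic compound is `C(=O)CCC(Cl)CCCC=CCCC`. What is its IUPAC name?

4-chlorododec-8-enal

Counting along the main chain through the –CHO group and the multiple bond gives 12 carbons: the parent is dodecane.
The highest-priority functional group is an aldehyde (terminal –CHO), so the name ends in -al.
The chain contains a C=C double bond, so the unsaturation ending is -ene.
Number the chain so that the aldehyde carbon is C-1 by definition.
With this numbering: the double bond between C-8 and C-9; a chloro group at C-4.
The name is 4-chlorododec-8-enal.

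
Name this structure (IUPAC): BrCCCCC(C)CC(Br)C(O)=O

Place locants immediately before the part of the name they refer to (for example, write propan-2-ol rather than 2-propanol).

Counting along the main chain through the –COOH group gives 8 carbons: the parent is octane.
The highest-priority functional group is a carboxylic acid (terminal –COOH), so the name ends in -oic acid.
The numbering direction is chosen so that the carboxylic acid carbon is C-1 by definition.
This places bromo groups at C-2 and C-8; a methyl group at C-4.
Prefixes are listed alphabetically: bromo, methyl.
Putting it together: 2,8-dibromo-4-methyloctanoic acid.

2,8-dibromo-4-methyloctanoic acid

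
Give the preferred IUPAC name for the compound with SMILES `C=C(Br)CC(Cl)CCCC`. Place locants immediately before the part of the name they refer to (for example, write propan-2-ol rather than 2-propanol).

Counting along the main chain through the multiple bond gives 8 carbons: the parent is octane.
The chain contains a C=C double bond, so the unsaturation ending is -ene.
The numbering direction is chosen so that numbering from this end puts the double bond at C-1 rather than C-7.
With this numbering: the double bond between C-1 and C-2; a bromo group at C-2; a chloro group at C-4.
The substituents are ordered alphabetically, ignoring any di-/tri- multipliers.
Assembling the pieces gives 2-bromo-4-chlorooct-1-ene.

2-bromo-4-chlorooct-1-ene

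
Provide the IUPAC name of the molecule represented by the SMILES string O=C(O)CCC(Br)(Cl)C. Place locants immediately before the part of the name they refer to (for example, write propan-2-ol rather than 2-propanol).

4-bromo-4-chloropentanoic acid

The longest carbon chain that includes the –COOH group has 5 carbons, so the parent hydride is pentane.
The highest-priority functional group is a carboxylic acid (terminal –COOH), so the name ends in -oic acid.
Choose the numbering such that the carboxylic acid carbon is C-1 by definition.
With this numbering: a bromo group at C-4; a chloro group at C-4.
The substituents are ordered alphabetically, ignoring any di-/tri- multipliers.
The name is 4-bromo-4-chloropentanoic acid.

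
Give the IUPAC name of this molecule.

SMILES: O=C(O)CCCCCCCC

nonanoic acid

Counting along the main chain through the –COOH group gives 9 carbons: the parent is nonane.
A carboxylic acid (terminal –COOH) is the principal characteristic group, giving the suffix -oic acid.
The numbering direction is chosen so that the carboxylic acid carbon is C-1 by definition.
The name is nonanoic acid.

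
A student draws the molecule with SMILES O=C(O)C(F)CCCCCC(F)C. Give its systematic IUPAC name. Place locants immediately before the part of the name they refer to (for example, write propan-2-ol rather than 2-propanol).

2,8-difluorononanoic acid

Counting along the main chain through the –COOH group gives 9 carbons: the parent is nonane.
A carboxylic acid (terminal –COOH) is the principal characteristic group, giving the suffix -oic acid.
Number the chain so that the carboxylic acid carbon is C-1 by definition.
This places fluoro groups at C-2 and C-8.
Putting it together: 2,8-difluorononanoic acid.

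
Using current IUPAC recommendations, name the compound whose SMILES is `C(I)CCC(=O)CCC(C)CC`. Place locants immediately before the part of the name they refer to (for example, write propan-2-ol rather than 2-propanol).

1-iodo-7-methylnonan-4-one

The longest chain bearing the carbonyl is 9 carbons long (nonane).
The principal characteristic group is a ketone (C=O on an internal carbon), named with the suffix -one.
Number the chain so that numbering from this end puts the carbonyl group at C-4 rather than C-6.
That gives the carbonyl at C-4; an iodo group at C-1; a methyl group at C-7.
The substituents are ordered alphabetically, ignoring any di-/tri- multipliers.
Assembling the pieces gives 1-iodo-7-methylnonan-4-one.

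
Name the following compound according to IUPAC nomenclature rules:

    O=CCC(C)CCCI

6-iodo-3-methylhexanal

Counting along the main chain through the –CHO group gives 6 carbons: the parent is hexane.
The principal characteristic group is an aldehyde (terminal –CHO), named with the suffix -al.
Number the chain so that the aldehyde carbon is C-1 by definition.
This places an iodo group at C-6; a methyl group at C-3.
Substituent prefixes are cited in alphabetical order (multiplying prefixes like di-/tri- are ignored for ordering).
The name is 6-iodo-3-methylhexanal.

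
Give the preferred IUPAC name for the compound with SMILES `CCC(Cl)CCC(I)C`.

5-chloro-2-iodoheptane

The parent chain contains 7 carbons (heptane).
Number the chain so that the substituent locant set {2,5} is lower than {3,6} at the first point of difference.
That gives a chloro group at C-5; an iodo group at C-2.
Substituent prefixes are cited in alphabetical order (multiplying prefixes like di-/tri- are ignored for ordering).
Assembling the pieces gives 5-chloro-2-iodoheptane.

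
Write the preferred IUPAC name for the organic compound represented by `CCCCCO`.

pentan-1-ol

Counting along the main chain through the –OH group gives 5 carbons: the parent is pentane.
An alcohol (–OH) is the principal characteristic group, giving the suffix -ol.
Number the chain so that numbering from this end puts the hydroxyl group at C-1 rather than C-5.
With this numbering: the hydroxyl at C-1.
The name is pentan-1-ol.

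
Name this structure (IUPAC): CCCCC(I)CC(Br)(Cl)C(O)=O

2-bromo-2-chloro-4-iodooctanoic acid

The longest chain bearing the –COOH group is 8 carbons long (octane).
The principal characteristic group is a carboxylic acid (terminal –COOH), named with the suffix -oic acid.
Number the chain so that the carboxylic acid carbon is C-1 by definition.
That gives a bromo group at C-2; a chloro group at C-2; an iodo group at C-4.
Prefixes are listed alphabetically: bromo, chloro, iodo.
Putting it together: 2-bromo-2-chloro-4-iodooctanoic acid.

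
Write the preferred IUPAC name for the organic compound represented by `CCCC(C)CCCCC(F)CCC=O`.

4-fluoro-9-methyldodecanal

The longest chain bearing the –CHO group is 12 carbons long (dodecane).
The principal characteristic group is an aldehyde (terminal –CHO), named with the suffix -al.
Number the chain so that the aldehyde carbon is C-1 by definition.
That gives a fluoro group at C-4; a methyl group at C-9.
Prefixes are listed alphabetically: fluoro, methyl.
The name is 4-fluoro-9-methyldodecanal.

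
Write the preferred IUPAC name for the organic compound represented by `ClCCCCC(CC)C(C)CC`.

The longest carbon chain is 8 atoms: the parent is octane.
The numbering direction is chosen so that the substituent locant set {1,5,6} is lower than {3,4,8} at the first point of difference.
With this numbering: a chloro group at C-1; an ethyl group at C-5; a methyl group at C-6.
Prefixes are listed alphabetically: chloro, ethyl, methyl.
Putting it together: 1-chloro-5-ethyl-6-methyloctane.

1-chloro-5-ethyl-6-methyloctane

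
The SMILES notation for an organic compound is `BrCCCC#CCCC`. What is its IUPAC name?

The longest carbon chain that includes the multiple bond has 8 carbons, so the parent hydride is octane.
A C≡C triple bond in the chain gives the infix -yne-.
Number the chain so that the substituent locant set {1} is lower than {8} at the first point of difference.
That gives the triple bond between C-4 and C-5; a bromo group at C-1.
Putting it together: 1-bromooct-4-yne.

1-bromooct-4-yne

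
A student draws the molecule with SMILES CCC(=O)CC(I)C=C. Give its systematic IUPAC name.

Counting along the main chain through the carbonyl and the multiple bond gives 7 carbons: the parent is heptane.
A ketone (C=O on an internal carbon) is the principal characteristic group, giving the suffix -one.
The chain contains a C=C double bond, so the unsaturation ending is -ene.
The numbering direction is chosen so that numbering from this end puts the carbonyl group at C-3 rather than C-5.
With this numbering: the carbonyl at C-3; the double bond between C-6 and C-7; an iodo group at C-5.
Putting it together: 5-iodohept-6-en-3-one.

5-iodohept-6-en-3-one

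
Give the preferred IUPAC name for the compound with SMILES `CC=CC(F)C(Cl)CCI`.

5-chloro-4-fluoro-7-iodohept-2-ene

The longest carbon chain that includes the multiple bond has 7 carbons, so the parent hydride is heptane.
A C=C double bond in the chain gives the infix -ene-.
The numbering direction is chosen so that numbering from this end puts the double bond at C-2 rather than C-5.
With this numbering: the double bond between C-2 and C-3; a chloro group at C-5; a fluoro group at C-4; an iodo group at C-7.
Substituent prefixes are cited in alphabetical order (multiplying prefixes like di-/tri- are ignored for ordering).
Assembling the pieces gives 5-chloro-4-fluoro-7-iodohept-2-ene.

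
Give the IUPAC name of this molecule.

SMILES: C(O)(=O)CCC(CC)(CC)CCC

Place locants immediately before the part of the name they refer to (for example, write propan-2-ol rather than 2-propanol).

4,4-diethylheptanoic acid

Counting along the main chain through the –COOH group gives 7 carbons: the parent is heptane.
The principal characteristic group is a carboxylic acid (terminal –COOH), named with the suffix -oic acid.
Number the chain so that the carboxylic acid carbon is C-1 by definition.
With this numbering: two ethyl groups at C-4.
Putting it together: 4,4-diethylheptanoic acid.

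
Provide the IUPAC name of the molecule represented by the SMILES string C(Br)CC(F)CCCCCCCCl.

The parent chain contains 10 carbons (decane).
The numbering direction is chosen so that the substituent locant set {1,3,10} is lower than {1,8,10} at the first point of difference.
This places a bromo group at C-1; a chloro group at C-10; a fluoro group at C-3.
The substituents are ordered alphabetically, ignoring any di-/tri- multipliers.
Putting it together: 1-bromo-10-chloro-3-fluorodecane.

1-bromo-10-chloro-3-fluorodecane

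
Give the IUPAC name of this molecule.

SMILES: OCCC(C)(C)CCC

Counting along the main chain through the –OH group gives 6 carbons: the parent is hexane.
The highest-priority functional group is an alcohol (–OH), so the name ends in -ol.
The numbering direction is chosen so that numbering from this end puts the hydroxyl group at C-1 rather than C-6.
With this numbering: the hydroxyl at C-1; two methyl groups at C-3.
Assembling the pieces gives 3,3-dimethylhexan-1-ol.

3,3-dimethylhexan-1-ol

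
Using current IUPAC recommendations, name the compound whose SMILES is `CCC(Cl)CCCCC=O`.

6-chlorooctanal

The longest carbon chain that includes the –CHO group has 8 carbons, so the parent hydride is octane.
An aldehyde (terminal –CHO) is the principal characteristic group, giving the suffix -al.
Number the chain so that the aldehyde carbon is C-1 by definition.
That gives a chloro group at C-6.
Putting it together: 6-chlorooctanal.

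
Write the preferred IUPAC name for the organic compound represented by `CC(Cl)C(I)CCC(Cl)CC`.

The longest continuous carbon chain has 8 atoms, so the parent hydride is octane.
Number the chain so that the substituent locant set {2,3,6} is lower than {3,6,7} at the first point of difference.
That gives chloro groups at C-2 and C-6; an iodo group at C-3.
Substituent prefixes are cited in alphabetical order (multiplying prefixes like di-/tri- are ignored for ordering).
Assembling the pieces gives 2,6-dichloro-3-iodooctane.

2,6-dichloro-3-iodooctane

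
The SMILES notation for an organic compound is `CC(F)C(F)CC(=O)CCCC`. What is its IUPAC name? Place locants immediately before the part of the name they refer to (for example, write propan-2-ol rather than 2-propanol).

The longest carbon chain that includes the carbonyl has 9 carbons, so the parent hydride is nonane.
A ketone (C=O on an internal carbon) is the principal characteristic group, giving the suffix -one.
The numbering direction is chosen so that the substituent locant set {2,3} is lower than {7,8} at the first point of difference.
This places the carbonyl at C-5; fluoro groups at C-2 and C-3.
Assembling the pieces gives 2,3-difluorononan-5-one.

2,3-difluorononan-5-one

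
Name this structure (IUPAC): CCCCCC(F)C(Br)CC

3-bromo-4-fluorononane

The longest carbon chain is 9 atoms: the parent is nonane.
Choose the numbering such that the substituent locant set {3,4} is lower than {6,7} at the first point of difference.
That gives a bromo group at C-3; a fluoro group at C-4.
Substituent prefixes are cited in alphabetical order (multiplying prefixes like di-/tri- are ignored for ordering).
Assembling the pieces gives 3-bromo-4-fluorononane.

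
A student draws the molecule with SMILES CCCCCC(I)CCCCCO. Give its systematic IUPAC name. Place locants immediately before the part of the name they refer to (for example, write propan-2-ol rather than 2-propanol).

Counting along the main chain through the –OH group gives 11 carbons: the parent is undecane.
An alcohol (–OH) is the principal characteristic group, giving the suffix -ol.
The numbering direction is chosen so that numbering from this end puts the hydroxyl group at C-1 rather than C-11.
That gives the hydroxyl at C-1; an iodo group at C-6.
The name is 6-iodoundecan-1-ol.

6-iodoundecan-1-ol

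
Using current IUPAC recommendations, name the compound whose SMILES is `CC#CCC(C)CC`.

5-methylhept-2-yne

The longest carbon chain that includes the multiple bond has 7 carbons, so the parent hydride is heptane.
There is one C≡C triple bond, indicated by the ending -yne.
Number the chain so that numbering from this end puts the triple bond at C-2 rather than C-5.
With this numbering: the triple bond between C-2 and C-3; a methyl group at C-5.
Assembling the pieces gives 5-methylhept-2-yne.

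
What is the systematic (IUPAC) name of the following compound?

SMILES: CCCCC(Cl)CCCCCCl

The longest carbon chain is 10 atoms: the parent is decane.
Choose the numbering such that the substituent locant set {1,6} is lower than {5,10} at the first point of difference.
With this numbering: chloro groups at C-1 and C-6.
The name is 1,6-dichlorodecane.

1,6-dichlorodecane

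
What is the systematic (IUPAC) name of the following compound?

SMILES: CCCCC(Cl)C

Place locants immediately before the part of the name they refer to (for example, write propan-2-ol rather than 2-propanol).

The longest continuous carbon chain has 6 atoms, so the parent hydride is hexane.
Choose the numbering such that the substituent locant set {2} is lower than {5} at the first point of difference.
That gives a chloro group at C-2.
The name is 2-chlorohexane.

2-chlorohexane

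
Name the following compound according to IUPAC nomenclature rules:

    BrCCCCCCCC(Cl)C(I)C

The longest continuous carbon chain has 10 atoms, so the parent hydride is decane.
Number the chain so that the substituent locant set {1,8,9} is lower than {2,3,10} at the first point of difference.
With this numbering: a bromo group at C-1; a chloro group at C-8; an iodo group at C-9.
Substituent prefixes are cited in alphabetical order (multiplying prefixes like di-/tri- are ignored for ordering).
The name is 1-bromo-8-chloro-9-iododecane.

1-bromo-8-chloro-9-iododecane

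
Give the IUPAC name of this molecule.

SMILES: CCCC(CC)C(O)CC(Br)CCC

The longest carbon chain that includes the –OH group has 10 carbons, so the parent hydride is decane.
The highest-priority functional group is an alcohol (–OH), so the name ends in -ol.
The numbering direction is chosen so that numbering from this end puts the hydroxyl group at C-5 rather than C-6.
With this numbering: the hydroxyl at C-5; a bromo group at C-7; an ethyl group at C-4.
Substituent prefixes are cited in alphabetical order (multiplying prefixes like di-/tri- are ignored for ordering).
The name is 7-bromo-4-ethyldecan-5-ol.

7-bromo-4-ethyldecan-5-ol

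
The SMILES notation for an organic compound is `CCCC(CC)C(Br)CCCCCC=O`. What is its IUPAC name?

The longest carbon chain that includes the –CHO group has 11 carbons, so the parent hydride is undecane.
An aldehyde (terminal –CHO) is the principal characteristic group, giving the suffix -al.
Choose the numbering such that the aldehyde carbon is C-1 by definition.
This places a bromo group at C-7; an ethyl group at C-8.
The substituents are ordered alphabetically, ignoring any di-/tri- multipliers.
Assembling the pieces gives 7-bromo-8-ethylundecanal.

7-bromo-8-ethylundecanal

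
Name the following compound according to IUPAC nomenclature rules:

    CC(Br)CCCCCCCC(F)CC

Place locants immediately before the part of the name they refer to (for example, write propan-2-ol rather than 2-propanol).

2-bromo-10-fluorododecane

The longest continuous carbon chain has 12 atoms, so the parent hydride is dodecane.
Number the chain so that the substituent locant set {2,10} is lower than {3,11} at the first point of difference.
This places a bromo group at C-2; a fluoro group at C-10.
The substituents are ordered alphabetically, ignoring any di-/tri- multipliers.
Putting it together: 2-bromo-10-fluorododecane.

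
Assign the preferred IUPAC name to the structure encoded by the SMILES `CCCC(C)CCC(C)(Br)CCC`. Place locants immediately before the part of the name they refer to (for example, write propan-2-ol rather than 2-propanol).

4-bromo-4,7-dimethyldecane

The longest carbon chain is 10 atoms: the parent is decane.
Choose the numbering such that the substituent locant set {4,4,7} is lower than {4,7,7} at the first point of difference.
That gives a bromo group at C-4; methyl groups at C-4 and C-7.
Substituent prefixes are cited in alphabetical order (multiplying prefixes like di-/tri- are ignored for ordering).
Assembling the pieces gives 4-bromo-4,7-dimethyldecane.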